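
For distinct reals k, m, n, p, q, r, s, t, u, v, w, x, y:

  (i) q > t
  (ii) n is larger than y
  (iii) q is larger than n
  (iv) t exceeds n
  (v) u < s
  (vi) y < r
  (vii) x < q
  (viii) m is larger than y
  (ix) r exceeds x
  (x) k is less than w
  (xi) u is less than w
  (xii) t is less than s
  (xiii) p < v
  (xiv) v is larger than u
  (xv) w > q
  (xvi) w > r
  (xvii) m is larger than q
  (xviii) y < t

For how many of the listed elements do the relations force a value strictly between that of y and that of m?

3

The relations place y below m. An element lies strictly between them when it is forced above y and also forced below m.
Above y: {n, t, r, q, s, w}. Below m: {n, t, x, q}.
Intersection: {n, t, q} — 3.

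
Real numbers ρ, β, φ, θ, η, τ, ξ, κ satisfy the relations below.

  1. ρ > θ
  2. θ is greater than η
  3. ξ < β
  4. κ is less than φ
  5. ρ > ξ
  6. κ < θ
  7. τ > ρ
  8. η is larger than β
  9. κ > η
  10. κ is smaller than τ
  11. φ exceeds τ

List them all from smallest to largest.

Nothing is placed below ξ, so it is least; from there ξ < β; β < η; η < κ; κ < θ; θ < ρ; ρ < τ; τ < φ, each given directly.

ξ < β < η < κ < θ < ρ < τ < φ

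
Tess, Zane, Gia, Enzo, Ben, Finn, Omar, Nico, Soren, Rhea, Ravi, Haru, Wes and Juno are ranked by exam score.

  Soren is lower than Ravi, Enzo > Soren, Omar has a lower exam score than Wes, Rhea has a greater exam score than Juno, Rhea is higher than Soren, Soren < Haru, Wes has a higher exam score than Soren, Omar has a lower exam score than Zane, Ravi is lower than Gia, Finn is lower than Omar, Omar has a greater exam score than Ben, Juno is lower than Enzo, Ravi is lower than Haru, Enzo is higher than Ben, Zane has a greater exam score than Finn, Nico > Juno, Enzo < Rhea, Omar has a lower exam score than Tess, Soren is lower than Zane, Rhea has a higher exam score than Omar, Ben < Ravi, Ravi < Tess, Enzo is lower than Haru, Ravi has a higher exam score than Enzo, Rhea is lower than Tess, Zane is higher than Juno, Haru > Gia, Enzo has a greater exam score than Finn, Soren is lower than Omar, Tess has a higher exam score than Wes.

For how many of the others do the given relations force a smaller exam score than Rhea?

6

Directly below Rhea: Juno, Soren, Enzo, Omar.
One step further: Ben, Finn (6 so far).
Nothing else is reachable below Rhea; 6 in all.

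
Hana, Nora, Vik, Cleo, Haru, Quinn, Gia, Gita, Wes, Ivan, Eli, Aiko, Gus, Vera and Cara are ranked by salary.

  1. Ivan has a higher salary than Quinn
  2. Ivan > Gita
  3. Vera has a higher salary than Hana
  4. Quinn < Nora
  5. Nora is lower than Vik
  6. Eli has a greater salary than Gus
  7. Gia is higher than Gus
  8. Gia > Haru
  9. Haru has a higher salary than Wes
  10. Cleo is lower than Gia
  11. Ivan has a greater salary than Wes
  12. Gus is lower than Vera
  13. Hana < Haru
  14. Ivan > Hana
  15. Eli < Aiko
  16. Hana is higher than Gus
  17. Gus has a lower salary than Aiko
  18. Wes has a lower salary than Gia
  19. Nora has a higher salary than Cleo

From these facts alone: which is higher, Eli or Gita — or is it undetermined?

Following every chain through Eli: above Eli we get Aiko; below Eli we get Gus.
Gita is not reached, and no chain runs the other way from Gita to Eli.
So the given relations leave the order of Eli and Gita undetermined.

undetermined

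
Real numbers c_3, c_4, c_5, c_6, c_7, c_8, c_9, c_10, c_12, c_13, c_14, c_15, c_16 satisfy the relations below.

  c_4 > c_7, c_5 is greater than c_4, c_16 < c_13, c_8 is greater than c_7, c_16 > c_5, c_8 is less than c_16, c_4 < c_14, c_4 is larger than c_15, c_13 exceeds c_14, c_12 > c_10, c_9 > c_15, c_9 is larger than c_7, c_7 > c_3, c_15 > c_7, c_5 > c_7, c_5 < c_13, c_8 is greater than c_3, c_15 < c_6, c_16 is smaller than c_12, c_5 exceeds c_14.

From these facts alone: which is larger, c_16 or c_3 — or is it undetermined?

Link the given pairs in sequence: c_3 < c_7; c_7 < c_15; c_15 < c_4; c_4 < c_5; c_5 < c_16.
Together: c_3 < c_7 < c_15 < c_4 < c_5 < c_16.
So c_16 is larger.

c_16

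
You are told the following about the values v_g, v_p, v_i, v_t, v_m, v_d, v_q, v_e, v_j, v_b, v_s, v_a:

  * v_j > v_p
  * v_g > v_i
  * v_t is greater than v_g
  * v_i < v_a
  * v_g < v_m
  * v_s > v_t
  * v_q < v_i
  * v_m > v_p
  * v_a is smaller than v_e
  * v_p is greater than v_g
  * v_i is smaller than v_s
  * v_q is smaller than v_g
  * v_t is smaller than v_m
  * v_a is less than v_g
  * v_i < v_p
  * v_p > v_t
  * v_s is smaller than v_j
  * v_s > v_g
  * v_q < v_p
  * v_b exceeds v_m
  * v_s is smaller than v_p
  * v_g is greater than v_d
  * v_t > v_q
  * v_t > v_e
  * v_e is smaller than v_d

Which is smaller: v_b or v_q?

v_q < v_i and v_i < v_a give v_q < v_a.
Then v_a < v_e extends the chain to v_e.
With v_e < v_d: v_q < v_i < v_a < v_e < v_d.
Then v_d < v_g extends the chain to v_g.
With v_g < v_t: v_q < v_i < v_a < v_e < v_d < v_g < v_t.
With v_t < v_s: v_q < v_i < v_a < v_e < v_d < v_g < v_t < v_s.
With v_s < v_p: v_q < v_i < v_a < v_e < v_d < v_g < v_t < v_s < v_p.
Then v_p < v_m extends the chain to v_m.
With v_m < v_b: v_q < v_i < v_a < v_e < v_d < v_g < v_t < v_s < v_p < v_m < v_b.
So v_q < v_b; v_q is the smaller of the two.

v_q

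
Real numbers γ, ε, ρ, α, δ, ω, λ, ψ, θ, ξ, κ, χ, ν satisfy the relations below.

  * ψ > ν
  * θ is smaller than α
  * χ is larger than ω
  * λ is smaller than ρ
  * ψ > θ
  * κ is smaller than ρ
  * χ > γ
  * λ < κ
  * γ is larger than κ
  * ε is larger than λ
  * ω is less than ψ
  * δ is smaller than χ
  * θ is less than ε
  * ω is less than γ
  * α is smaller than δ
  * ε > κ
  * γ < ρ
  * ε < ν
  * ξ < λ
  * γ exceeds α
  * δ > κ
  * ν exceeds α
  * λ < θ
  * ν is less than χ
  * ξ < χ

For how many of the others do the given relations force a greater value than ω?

From ω the given relations immediately reach γ, ψ, χ.
From those, ρ — 4 in total.
No other element is forced above ω by the given relations, so the count is 4.

4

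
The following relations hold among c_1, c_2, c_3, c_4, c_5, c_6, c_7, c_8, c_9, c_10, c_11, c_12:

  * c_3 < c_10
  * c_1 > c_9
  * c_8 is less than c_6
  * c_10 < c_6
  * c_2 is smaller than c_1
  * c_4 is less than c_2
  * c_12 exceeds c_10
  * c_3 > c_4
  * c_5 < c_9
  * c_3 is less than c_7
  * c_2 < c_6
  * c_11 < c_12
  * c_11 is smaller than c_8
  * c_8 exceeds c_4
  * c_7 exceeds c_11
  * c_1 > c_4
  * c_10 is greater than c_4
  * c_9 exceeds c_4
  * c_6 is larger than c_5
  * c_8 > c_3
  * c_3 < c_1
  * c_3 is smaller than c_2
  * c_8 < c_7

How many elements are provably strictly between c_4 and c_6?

4

The relations place c_4 below c_6. An element lies strictly between them when it is forced above c_4 and also forced below c_6.
Above c_4: {c_3, c_8, c_7, c_10, c_12, c_2, c_9, c_1}. Below c_6: {c_11, c_3, c_8, c_5, c_10, c_2}.
Intersection: {c_3, c_8, c_10, c_2} — 4.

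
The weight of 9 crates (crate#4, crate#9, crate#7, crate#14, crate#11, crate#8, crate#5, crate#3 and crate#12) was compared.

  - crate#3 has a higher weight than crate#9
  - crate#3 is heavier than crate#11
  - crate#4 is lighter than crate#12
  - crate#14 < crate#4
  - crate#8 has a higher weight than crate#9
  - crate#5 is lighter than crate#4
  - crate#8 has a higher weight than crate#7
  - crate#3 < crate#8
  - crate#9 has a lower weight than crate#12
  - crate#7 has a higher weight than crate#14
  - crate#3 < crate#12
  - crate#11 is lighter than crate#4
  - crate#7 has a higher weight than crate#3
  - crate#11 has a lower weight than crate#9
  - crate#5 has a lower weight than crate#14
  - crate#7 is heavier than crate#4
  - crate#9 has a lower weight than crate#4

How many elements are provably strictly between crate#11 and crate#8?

4

Chaining upward from crate#11 reaches: crate#9, crate#3, crate#4, crate#7, crate#12.
Chaining downward from crate#8 reaches: crate#9, crate#3, crate#5, crate#14, crate#4, crate#7.
Strictly between crate#11 and crate#8 are those in both lists: crate#9, crate#3, crate#4, crate#7 — 4 elements.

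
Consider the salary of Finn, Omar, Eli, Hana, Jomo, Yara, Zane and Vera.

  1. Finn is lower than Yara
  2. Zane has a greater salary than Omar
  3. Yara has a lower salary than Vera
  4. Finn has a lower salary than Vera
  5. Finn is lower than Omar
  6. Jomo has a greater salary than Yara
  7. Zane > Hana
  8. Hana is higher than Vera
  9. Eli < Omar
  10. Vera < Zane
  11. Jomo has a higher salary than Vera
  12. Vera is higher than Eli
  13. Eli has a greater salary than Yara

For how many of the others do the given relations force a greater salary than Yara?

6

Directly above Yara: Eli, Vera, Jomo.
One step further: Omar, Hana, Zane (6 so far).
No other element is forced above Yara by the given relations, so the count is 6.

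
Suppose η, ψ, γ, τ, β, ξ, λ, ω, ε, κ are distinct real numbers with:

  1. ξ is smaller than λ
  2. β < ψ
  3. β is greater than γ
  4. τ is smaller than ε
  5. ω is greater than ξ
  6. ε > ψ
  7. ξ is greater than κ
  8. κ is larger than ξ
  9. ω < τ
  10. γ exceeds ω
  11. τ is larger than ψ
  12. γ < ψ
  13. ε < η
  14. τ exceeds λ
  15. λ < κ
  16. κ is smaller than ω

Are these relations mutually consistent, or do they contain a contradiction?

inconsistent

We have κ < ξ stated directly, yet also ξ < λ < κ by chaining the others — so ξ < κ. Contradiction.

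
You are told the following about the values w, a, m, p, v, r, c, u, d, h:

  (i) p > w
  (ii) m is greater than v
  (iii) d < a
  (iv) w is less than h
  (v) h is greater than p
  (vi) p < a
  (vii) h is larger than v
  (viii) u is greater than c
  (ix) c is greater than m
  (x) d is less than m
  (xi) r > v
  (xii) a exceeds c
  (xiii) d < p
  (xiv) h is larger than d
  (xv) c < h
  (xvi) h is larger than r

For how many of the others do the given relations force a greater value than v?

6

Directly above v: r, m, h.
One step further: c (4 so far).
One step further: u, a (6 so far).
Nothing else is reachable above v; 6 in all.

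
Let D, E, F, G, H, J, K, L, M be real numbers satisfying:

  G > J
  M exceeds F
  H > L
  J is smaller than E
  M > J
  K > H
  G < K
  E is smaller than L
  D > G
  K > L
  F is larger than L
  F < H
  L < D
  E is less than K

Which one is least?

Chaining upward from J: directly above it, E, M, G; then L, K, D; then F, H.
That covers every other element, and nothing is given below J, so J is the least.

J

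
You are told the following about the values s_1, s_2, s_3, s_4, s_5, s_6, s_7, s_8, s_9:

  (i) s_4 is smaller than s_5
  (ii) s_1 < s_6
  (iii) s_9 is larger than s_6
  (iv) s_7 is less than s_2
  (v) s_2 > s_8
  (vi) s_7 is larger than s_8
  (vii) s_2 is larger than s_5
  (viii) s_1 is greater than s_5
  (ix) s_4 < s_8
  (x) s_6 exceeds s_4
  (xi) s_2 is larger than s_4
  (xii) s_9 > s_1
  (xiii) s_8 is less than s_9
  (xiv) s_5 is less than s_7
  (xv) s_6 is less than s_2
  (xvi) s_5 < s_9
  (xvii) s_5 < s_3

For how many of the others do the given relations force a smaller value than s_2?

The elements the relations force below s_2 are s_4, s_5, s_1, s_6, s_8, s_7 — no chain reaches any other.
That is 6.

6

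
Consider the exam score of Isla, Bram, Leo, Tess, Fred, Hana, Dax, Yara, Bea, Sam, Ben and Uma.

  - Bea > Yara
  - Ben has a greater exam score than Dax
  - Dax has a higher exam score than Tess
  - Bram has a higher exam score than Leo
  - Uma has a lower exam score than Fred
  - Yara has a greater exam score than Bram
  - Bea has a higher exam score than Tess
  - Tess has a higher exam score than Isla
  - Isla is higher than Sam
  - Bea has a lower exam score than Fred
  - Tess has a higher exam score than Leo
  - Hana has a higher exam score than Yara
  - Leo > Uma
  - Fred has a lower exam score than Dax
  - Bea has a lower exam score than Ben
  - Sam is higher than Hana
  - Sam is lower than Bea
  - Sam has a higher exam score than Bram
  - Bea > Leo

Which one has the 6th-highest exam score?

Isla

The consecutive relations fix a unique order: Uma < Leo < Bram < Yara < Hana < Sam < Isla < Tess < Bea < Fred < Dax < Ben.
Counting 6 from the largest end gives Isla.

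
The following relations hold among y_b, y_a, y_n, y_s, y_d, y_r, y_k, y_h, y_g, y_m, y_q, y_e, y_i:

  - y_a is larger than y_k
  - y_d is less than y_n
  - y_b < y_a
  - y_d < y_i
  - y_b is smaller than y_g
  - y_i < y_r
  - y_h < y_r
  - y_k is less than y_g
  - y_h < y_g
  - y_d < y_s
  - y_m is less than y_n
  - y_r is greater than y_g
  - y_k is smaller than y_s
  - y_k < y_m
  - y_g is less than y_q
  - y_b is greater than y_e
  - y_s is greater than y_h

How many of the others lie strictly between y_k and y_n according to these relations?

1

The relations place y_k below y_n. An element lies strictly between them when it is forced above y_k and also forced below y_n.
Above y_k: {y_m, y_s, y_a, y_g, y_q, y_r}. Below y_n: {y_d, y_m}.
Intersection: {y_m} — 1.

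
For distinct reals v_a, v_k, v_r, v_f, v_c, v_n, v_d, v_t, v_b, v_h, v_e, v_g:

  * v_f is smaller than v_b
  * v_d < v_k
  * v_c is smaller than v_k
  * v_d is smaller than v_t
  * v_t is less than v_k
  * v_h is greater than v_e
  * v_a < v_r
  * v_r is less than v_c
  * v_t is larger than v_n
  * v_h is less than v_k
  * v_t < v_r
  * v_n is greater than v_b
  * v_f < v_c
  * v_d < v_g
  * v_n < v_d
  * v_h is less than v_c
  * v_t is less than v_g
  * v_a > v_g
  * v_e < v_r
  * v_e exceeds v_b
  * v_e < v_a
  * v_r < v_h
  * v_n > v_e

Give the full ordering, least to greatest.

The consecutive links are each given: v_f < v_b; v_b < v_e; v_e < v_n; v_n < v_d; v_d < v_t; v_t < v_g; v_g < v_a; v_a < v_r; v_r < v_h; v_h < v_c; v_c < v_k.

v_f < v_b < v_e < v_n < v_d < v_t < v_g < v_a < v_r < v_h < v_c < v_k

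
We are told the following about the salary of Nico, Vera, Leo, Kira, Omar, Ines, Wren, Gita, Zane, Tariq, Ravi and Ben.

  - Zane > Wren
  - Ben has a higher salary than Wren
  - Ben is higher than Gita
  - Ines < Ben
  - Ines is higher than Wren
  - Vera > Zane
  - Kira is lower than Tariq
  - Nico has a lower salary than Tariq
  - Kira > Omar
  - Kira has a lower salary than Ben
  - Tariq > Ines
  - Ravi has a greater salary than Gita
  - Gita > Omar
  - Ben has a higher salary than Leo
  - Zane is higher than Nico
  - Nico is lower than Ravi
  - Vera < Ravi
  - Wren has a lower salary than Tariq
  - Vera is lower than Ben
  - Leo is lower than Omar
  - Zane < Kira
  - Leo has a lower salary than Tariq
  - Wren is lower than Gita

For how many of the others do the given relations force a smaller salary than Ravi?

7

From Ravi the given relations immediately reach Nico, Gita, Vera.
From those, Wren, Omar, Zane — 6 in total.
From those, Leo — 7 in total.
No other element is forced below Ravi by the given relations, so the count is 7.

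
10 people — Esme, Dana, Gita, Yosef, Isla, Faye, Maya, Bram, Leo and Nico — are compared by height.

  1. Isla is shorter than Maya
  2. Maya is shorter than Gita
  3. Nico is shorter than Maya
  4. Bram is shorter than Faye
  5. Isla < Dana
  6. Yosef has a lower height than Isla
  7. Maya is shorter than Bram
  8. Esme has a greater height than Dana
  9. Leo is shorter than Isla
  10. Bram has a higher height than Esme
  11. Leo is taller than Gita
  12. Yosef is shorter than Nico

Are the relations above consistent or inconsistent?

inconsistent

We have Isla < Maya stated directly, yet also Maya < Gita < Leo < Isla by chaining the others — so Maya < Isla. Contradiction.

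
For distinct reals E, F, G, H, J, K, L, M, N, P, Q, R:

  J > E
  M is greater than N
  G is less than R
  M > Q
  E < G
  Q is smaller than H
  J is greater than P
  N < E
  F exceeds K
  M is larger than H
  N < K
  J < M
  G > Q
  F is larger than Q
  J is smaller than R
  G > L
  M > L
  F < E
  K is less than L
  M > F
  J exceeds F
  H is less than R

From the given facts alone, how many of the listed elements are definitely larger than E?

The elements the relations force above E are J, G, R, M — no chain reaches any other.
That is 4.

4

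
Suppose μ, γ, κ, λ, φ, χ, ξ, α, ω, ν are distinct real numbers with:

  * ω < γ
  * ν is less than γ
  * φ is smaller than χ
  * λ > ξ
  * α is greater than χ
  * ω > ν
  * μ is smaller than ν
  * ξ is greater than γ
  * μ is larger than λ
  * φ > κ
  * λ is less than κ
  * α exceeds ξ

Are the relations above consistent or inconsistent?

We have λ < μ stated directly, yet also μ < ν < ω < γ < ξ < λ by chaining the others — so μ < λ. Contradiction.

inconsistent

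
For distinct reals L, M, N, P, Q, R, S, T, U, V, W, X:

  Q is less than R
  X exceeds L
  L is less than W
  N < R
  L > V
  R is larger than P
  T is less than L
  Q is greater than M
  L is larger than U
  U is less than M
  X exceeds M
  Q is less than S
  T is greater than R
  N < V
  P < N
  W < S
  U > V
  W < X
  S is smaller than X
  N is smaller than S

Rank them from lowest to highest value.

The consecutive links are each given: P < N; N < V; V < U; U < M; M < Q; Q < R; R < T; T < L; L < W; W < S; S < X.

P < N < V < U < M < Q < R < T < L < W < S < X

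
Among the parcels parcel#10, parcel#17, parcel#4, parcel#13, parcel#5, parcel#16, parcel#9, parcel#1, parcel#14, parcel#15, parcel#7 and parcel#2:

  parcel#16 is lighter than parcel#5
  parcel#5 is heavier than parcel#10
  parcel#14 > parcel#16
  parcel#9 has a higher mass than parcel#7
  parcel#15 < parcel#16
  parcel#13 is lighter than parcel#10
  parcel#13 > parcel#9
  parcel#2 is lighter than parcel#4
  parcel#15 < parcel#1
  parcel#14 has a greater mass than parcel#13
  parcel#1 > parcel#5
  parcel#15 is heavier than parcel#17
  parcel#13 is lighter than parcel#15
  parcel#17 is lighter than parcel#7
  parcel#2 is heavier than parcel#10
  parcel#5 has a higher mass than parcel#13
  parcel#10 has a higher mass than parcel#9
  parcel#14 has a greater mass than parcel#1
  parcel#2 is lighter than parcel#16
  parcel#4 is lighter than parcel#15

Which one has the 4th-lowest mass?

parcel#13

Chaining the given pairs: parcel#17 < parcel#7 < parcel#9 < parcel#13 < parcel#10 < parcel#2 < parcel#4 < parcel#15 < parcel#16 < parcel#5 < parcel#1 < parcel#14.
The 4th smallest is parcel#13.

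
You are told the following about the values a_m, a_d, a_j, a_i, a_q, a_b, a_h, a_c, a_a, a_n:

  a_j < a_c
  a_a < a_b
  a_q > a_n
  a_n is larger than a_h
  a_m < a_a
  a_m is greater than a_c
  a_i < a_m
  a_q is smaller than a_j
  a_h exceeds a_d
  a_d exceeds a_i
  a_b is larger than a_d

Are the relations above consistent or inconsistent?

Every relation is compatible with a_i < a_d < a_h < a_n < a_q < a_j < a_c < a_m < a_a < a_b; the set is consistent.

consistent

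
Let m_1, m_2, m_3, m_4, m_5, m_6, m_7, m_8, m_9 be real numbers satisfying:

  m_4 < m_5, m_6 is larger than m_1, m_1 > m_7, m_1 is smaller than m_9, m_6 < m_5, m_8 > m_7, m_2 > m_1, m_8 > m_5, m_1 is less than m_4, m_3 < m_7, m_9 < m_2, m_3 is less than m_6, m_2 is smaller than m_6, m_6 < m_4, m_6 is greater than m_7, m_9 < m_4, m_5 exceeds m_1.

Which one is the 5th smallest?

m_2

Piecing the relations together gives one ordering: m_3 < m_7 < m_1 < m_9 < m_2 < m_6 < m_4 < m_5 < m_8.
Counting 5 from the smallest end gives m_2.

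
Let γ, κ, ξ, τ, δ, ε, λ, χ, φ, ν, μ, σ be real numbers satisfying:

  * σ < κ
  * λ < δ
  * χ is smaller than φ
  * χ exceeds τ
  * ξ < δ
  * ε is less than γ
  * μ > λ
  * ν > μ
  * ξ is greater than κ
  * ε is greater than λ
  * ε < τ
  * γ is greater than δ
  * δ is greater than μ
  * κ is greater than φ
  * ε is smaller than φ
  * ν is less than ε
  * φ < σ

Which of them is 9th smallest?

The consecutive relations fix a unique order: λ < μ < ν < ε < τ < χ < φ < σ < κ < ξ < δ < γ.
Counting 9 from the smallest end gives κ.

κ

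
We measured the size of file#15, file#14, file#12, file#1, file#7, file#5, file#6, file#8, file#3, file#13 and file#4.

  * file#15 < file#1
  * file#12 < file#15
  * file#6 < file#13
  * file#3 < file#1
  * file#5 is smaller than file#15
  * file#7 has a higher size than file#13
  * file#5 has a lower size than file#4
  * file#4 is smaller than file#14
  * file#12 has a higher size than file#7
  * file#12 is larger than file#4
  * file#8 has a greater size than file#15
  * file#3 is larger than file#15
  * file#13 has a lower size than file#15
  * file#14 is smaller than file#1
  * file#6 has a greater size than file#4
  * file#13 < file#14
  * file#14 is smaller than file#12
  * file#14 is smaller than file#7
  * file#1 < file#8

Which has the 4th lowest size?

The consecutive relations fix a unique order: file#5 < file#4 < file#6 < file#13 < file#14 < file#7 < file#12 < file#15 < file#3 < file#1 < file#8.
The 4th smallest is file#13.

file#13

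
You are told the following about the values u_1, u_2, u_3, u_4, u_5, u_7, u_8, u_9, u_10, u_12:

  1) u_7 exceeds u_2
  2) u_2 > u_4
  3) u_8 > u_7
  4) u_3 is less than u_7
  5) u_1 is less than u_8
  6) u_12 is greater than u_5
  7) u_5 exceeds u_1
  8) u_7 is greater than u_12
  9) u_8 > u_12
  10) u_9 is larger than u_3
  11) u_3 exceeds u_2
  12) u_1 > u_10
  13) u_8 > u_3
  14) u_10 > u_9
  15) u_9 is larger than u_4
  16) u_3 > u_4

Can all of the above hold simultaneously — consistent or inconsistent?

consistent

The single ordering u_4 < u_2 < u_3 < u_9 < u_10 < u_1 < u_5 < u_12 < u_7 < u_8 satisfies every listed relation, so no contradiction arises.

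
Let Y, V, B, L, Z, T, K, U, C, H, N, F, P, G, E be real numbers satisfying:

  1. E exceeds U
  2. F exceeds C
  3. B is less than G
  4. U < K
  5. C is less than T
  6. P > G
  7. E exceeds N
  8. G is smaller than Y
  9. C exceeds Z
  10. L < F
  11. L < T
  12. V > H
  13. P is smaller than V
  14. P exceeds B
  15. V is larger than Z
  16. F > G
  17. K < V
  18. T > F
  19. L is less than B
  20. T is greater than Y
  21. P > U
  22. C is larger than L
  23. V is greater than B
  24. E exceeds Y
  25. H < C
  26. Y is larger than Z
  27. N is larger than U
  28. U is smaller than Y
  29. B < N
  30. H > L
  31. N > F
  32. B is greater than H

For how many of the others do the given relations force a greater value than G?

The elements the relations force above G are Y, F, P, N, V, E, T — no chain reaches any other.
That is 7.

7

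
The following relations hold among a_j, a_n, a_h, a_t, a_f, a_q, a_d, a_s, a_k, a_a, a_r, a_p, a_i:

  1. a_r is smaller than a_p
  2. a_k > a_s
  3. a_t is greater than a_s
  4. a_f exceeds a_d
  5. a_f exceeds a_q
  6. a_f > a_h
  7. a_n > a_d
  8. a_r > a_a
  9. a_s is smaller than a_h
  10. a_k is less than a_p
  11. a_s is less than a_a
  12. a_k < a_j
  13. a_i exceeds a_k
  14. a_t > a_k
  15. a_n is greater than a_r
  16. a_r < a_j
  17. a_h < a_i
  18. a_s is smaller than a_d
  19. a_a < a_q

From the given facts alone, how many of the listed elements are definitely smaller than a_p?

The elements the relations force below a_p are a_s, a_a, a_k, a_r — no chain reaches any other.
That is 4.

4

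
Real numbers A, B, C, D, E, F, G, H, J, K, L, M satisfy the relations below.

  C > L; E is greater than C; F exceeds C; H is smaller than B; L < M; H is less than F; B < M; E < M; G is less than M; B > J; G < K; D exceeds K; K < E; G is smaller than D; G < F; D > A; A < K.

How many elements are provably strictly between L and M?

Chaining upward from L reaches: C, F, E.
Chaining downward from M reaches: A, G, K, C, H, J, B, E.
Strictly between L and M are those in both lists: C, E — 2 elements.

2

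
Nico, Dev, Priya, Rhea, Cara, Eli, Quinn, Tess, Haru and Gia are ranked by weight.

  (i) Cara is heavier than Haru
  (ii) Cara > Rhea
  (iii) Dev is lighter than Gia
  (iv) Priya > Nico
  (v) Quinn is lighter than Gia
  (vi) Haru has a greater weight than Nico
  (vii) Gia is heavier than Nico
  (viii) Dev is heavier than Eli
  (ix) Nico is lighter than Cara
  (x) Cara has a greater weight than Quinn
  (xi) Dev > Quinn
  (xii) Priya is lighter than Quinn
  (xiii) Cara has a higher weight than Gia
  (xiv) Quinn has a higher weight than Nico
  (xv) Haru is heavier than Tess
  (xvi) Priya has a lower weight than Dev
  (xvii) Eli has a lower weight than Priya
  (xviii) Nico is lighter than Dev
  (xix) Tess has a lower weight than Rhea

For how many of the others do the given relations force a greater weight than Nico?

Directly above Nico: Haru, Priya, Quinn, Dev, Gia, Cara.
No other element is forced above Nico by the given relations, so the count is 6.

6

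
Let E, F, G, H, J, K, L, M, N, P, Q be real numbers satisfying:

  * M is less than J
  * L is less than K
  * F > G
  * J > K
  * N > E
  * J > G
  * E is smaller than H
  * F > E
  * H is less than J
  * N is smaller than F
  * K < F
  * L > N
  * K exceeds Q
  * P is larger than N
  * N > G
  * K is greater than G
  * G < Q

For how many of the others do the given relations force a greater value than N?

5

From N the given relations immediately reach L, F, P.
From those, K — 4 in total.
From those, J — 5 in total.
Nothing else is reachable above N; 5 in all.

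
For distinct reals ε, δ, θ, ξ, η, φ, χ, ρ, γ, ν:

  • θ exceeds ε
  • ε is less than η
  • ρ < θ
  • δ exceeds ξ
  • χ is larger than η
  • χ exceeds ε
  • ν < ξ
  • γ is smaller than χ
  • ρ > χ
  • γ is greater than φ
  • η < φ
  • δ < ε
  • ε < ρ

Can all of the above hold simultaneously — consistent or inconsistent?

Every relation is compatible with ν < ξ < δ < ε < η < φ < γ < χ < ρ < θ; the set is consistent.

consistent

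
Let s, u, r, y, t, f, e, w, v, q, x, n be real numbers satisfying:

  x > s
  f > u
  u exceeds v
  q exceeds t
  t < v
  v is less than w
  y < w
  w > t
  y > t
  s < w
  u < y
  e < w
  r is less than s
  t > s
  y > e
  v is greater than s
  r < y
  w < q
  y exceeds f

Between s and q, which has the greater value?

The relevant relations are s < t; t < v; v < u; u < f; f < y; y < w; w < q.
Chaining these gives s < t < v < u < f < y < w < q.
So s < q; q is the larger of the two.

q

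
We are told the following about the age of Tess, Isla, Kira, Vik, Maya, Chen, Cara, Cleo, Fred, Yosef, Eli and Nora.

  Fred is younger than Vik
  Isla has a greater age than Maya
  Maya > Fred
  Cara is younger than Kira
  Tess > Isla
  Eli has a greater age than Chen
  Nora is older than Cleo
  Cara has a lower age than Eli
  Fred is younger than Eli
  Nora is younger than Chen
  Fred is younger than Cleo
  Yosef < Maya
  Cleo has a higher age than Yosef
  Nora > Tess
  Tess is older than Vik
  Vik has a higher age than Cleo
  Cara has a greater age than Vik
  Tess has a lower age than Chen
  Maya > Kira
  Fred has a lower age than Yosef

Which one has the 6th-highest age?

Chaining the given pairs: Fred < Yosef < Cleo < Vik < Cara < Kira < Maya < Isla < Tess < Nora < Chen < Eli.
Counting 6 from the largest end gives Maya.

Maya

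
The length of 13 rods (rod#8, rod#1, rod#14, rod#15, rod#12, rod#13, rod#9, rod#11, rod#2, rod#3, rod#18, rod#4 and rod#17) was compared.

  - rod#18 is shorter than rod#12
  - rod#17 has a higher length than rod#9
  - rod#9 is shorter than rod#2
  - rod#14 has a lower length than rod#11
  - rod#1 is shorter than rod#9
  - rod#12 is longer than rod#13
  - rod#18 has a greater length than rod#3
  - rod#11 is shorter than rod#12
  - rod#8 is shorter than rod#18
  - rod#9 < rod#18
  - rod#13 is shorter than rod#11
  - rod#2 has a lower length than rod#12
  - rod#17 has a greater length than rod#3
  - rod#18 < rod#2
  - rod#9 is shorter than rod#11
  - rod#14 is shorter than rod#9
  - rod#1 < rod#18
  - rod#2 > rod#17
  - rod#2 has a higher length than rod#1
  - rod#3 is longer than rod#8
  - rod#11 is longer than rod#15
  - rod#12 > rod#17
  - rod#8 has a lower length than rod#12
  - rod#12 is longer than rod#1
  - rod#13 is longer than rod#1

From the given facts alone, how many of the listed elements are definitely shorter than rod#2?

7

From rod#2 the given relations immediately reach rod#1, rod#9, rod#18, rod#17.
From those, rod#14, rod#8, rod#3 — 7 in total.
Nothing else is reachable below rod#2; 7 in all.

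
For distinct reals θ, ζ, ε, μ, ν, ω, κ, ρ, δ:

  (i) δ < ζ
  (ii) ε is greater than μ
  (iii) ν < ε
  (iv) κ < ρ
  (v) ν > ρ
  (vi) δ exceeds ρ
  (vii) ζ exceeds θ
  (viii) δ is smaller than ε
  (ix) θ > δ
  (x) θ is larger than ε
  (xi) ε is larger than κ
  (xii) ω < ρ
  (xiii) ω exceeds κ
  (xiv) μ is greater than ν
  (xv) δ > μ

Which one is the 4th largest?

Chaining the given pairs: κ < ω < ρ < ν < μ < δ < ε < θ < ζ.
Counting 4 from the largest end gives δ.

δ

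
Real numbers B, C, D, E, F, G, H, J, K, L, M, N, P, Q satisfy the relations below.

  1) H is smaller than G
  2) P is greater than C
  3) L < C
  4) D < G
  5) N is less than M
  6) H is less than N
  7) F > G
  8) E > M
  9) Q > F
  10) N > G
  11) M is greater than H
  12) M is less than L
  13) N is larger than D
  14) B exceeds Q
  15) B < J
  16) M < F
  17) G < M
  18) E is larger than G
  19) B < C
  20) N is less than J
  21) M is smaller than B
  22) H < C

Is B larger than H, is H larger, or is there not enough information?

Link the given pairs in sequence: H < G; G < N; N < M; M < F; F < Q; Q < B.
Together: H < G < N < M < F < Q < B.
So B is larger.

B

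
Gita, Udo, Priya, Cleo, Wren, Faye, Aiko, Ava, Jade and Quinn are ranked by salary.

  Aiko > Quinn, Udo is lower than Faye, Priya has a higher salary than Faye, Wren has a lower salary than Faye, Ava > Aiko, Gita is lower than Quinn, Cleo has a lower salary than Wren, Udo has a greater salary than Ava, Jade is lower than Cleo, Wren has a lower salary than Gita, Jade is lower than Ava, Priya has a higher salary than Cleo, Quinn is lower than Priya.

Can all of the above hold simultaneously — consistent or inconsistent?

The single ordering Jade < Cleo < Wren < Gita < Quinn < Aiko < Ava < Udo < Faye < Priya satisfies every listed relation, so no contradiction arises.

consistent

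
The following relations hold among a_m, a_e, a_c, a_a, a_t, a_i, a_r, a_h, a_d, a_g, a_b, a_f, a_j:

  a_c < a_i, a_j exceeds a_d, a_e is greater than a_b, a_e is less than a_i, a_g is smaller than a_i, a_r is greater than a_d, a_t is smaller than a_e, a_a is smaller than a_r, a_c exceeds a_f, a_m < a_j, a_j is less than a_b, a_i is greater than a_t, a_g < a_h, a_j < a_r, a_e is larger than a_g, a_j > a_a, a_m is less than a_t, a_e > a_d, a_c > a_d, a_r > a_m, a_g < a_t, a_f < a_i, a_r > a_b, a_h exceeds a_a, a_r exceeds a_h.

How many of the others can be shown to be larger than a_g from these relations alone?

5

The elements the relations force above a_g are a_t, a_h, a_r, a_e, a_i — no chain reaches any other.
That is 5.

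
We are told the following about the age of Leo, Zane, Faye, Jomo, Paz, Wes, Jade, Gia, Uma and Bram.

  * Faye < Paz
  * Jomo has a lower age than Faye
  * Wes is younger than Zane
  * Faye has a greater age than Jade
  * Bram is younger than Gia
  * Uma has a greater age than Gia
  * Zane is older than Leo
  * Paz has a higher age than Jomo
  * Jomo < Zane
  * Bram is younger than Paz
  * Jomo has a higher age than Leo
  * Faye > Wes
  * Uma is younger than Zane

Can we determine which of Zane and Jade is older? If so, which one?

Following every chain through Jade: above Jade we get Faye, Paz.
Zane is not reached, and no chain runs the other way from Zane to Jade.
So the given relations leave the order of Jade and Zane undetermined.

undetermined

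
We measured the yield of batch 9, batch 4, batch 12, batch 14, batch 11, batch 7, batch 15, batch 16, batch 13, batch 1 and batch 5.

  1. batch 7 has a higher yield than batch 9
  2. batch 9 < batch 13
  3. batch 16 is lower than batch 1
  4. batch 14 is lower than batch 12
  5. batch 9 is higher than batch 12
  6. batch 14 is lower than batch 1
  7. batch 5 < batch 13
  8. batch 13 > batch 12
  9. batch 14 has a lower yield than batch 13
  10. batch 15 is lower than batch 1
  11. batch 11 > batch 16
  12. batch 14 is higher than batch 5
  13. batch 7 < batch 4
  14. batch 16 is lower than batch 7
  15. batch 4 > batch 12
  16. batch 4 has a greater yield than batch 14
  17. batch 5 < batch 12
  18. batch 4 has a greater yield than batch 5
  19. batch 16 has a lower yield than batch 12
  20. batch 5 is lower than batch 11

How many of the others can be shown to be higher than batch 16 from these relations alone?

From batch 16 the given relations immediately reach batch 12, batch 7, batch 11, batch 1.
From those, batch 9, batch 13, batch 4 — 7 in total.
No other element is forced above batch 16 by the given relations, so the count is 7.

7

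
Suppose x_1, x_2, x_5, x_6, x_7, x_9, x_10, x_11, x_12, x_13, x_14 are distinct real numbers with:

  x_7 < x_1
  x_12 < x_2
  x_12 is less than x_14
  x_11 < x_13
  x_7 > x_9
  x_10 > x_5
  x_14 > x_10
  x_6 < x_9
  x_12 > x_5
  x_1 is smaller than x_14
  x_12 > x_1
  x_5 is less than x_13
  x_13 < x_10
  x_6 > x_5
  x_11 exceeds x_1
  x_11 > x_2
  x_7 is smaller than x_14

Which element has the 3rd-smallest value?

The consecutive relations fix a unique order: x_5 < x_6 < x_9 < x_7 < x_1 < x_12 < x_2 < x_11 < x_13 < x_10 < x_14.
The 3rd smallest is x_9.

x_9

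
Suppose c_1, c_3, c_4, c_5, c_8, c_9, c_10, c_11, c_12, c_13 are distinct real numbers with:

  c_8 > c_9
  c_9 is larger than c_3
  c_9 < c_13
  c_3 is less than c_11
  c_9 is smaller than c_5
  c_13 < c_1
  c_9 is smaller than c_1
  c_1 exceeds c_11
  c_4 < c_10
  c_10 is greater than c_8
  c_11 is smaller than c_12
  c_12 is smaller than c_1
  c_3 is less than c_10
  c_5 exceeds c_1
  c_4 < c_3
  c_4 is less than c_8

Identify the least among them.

c_4

c_3 is not least since c_4 < c_3; c_9 is not least since c_3 < c_9; c_11 is not least since c_3 < c_11; c_8 is not least since c_9 < c_8; c_13 is not least since c_9 < c_13; c_12 is not least since c_11 < c_12; c_1 is not least since c_9 < c_1; c_10 is not least since c_3 < c_10; c_5 is not least since c_1 < c_5.
Only c_4 has nothing below it, so c_4 is the least.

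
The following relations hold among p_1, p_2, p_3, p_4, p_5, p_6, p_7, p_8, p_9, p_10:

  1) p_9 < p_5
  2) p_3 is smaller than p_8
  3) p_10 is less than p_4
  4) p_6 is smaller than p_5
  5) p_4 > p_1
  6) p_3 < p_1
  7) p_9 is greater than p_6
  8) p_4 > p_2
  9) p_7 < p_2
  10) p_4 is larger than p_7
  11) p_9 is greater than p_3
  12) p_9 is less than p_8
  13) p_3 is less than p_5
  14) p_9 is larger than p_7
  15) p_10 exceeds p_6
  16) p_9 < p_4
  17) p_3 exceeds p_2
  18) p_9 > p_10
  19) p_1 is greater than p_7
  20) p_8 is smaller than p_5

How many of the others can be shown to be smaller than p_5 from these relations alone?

7

From p_5 the given relations immediately reach p_6, p_3, p_9, p_8.
From those, p_10, p_7, p_2 — 7 in total.
No other element is forced below p_5 by the given relations, so the count is 7.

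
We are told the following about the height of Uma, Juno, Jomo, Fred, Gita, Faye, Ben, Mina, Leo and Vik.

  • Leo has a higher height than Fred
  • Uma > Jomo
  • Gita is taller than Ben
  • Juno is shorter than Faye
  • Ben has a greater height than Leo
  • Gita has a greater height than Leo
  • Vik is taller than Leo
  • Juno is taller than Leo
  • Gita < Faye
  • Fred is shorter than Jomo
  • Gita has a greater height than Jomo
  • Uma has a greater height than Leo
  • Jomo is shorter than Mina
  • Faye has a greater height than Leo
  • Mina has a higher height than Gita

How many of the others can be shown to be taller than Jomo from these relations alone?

4

The elements the relations force above Jomo are Gita, Uma, Mina, Faye — no chain reaches any other.
That is 4.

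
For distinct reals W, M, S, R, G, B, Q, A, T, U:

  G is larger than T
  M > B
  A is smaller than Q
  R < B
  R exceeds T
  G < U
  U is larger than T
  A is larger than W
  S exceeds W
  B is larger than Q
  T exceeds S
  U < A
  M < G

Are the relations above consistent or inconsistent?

inconsistent

We have Q < B stated directly, yet also B < M < G < U < A < Q by chaining the others — so B < Q. Contradiction.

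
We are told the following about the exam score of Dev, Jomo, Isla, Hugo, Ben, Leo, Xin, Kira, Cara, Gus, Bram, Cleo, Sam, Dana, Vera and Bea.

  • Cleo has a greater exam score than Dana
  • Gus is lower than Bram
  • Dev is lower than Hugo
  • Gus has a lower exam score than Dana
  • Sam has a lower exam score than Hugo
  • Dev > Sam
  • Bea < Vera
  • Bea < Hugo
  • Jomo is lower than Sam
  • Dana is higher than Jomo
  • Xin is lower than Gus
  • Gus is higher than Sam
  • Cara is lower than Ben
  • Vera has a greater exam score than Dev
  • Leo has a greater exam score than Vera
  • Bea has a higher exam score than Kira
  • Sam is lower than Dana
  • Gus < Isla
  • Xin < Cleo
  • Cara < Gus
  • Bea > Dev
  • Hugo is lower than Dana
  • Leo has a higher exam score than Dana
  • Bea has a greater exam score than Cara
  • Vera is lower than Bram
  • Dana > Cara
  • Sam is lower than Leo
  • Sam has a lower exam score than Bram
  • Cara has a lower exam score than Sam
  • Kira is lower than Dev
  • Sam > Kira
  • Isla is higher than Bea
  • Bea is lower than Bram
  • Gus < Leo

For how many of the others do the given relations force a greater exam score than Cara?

The elements the relations force above Cara are Sam, Gus, Ben, Dev, Bea, Hugo, Dana, Cleo, Vera, Isla, Leo, Bram — no chain reaches any other.
That is 12.

12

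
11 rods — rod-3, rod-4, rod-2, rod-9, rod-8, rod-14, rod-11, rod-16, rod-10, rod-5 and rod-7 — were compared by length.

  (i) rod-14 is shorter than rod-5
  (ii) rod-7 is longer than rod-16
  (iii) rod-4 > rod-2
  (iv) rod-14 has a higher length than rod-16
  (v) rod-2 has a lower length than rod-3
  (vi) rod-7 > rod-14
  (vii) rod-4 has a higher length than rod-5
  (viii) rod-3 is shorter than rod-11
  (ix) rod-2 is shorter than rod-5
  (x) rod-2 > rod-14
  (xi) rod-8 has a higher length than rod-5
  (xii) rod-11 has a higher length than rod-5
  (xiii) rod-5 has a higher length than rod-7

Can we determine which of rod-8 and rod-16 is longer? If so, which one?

rod-8

rod-16 < rod-14 and rod-14 < rod-2 give rod-16 < rod-2.
Then rod-2 < rod-5 extends the chain to rod-5.
With rod-5 < rod-8: rod-16 < rod-14 < rod-2 < rod-5 < rod-8.
So rod-8 is longer.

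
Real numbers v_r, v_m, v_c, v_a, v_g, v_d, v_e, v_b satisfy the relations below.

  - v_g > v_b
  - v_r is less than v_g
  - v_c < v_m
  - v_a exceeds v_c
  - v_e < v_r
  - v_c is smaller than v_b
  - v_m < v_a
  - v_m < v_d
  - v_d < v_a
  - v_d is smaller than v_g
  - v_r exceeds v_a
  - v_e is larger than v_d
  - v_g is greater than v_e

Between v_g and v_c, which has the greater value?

v_g

v_c < v_m and v_m < v_d give v_c < v_d.
Then v_d < v_a extends the chain to v_a.
Then v_a < v_r extends the chain to v_r.
With v_r < v_g: v_c < v_m < v_d < v_a < v_r < v_g.
So v_c < v_g; v_g is the larger of the two.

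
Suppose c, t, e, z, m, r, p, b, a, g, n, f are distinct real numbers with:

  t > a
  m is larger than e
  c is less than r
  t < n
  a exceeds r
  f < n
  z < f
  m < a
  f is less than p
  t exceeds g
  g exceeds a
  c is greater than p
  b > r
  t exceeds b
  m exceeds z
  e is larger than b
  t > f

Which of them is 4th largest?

Piecing the relations together gives one ordering: z < f < p < c < r < b < e < m < a < g < t < n.
The 4th largest is a.

a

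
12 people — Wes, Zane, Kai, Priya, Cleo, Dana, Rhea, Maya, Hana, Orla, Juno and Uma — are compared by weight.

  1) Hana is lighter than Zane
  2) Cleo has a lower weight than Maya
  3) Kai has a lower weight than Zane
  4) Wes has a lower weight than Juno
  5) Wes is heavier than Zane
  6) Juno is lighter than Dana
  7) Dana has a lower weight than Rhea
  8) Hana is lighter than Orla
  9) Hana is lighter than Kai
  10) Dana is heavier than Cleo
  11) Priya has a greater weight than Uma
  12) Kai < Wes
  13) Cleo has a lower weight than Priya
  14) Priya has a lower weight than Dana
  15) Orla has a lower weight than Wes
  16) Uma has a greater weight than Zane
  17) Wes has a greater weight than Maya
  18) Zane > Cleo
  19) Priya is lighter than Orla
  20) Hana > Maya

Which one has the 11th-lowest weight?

Dana

Piecing the relations together gives one ordering: Cleo < Maya < Hana < Kai < Zane < Uma < Priya < Orla < Wes < Juno < Dana < Rhea.
Counting 11 from the smallest end gives Dana.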